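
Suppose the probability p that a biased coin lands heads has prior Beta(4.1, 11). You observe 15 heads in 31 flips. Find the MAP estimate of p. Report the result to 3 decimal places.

Prior: Beta(4.1, 11).
Data: 15 successes in 31 trials. The binomial likelihood contributes p^15(1−p)^16, so the posterior is Beta(4.1+15, 11+16) = Beta(19.1, 27).
For Beta(a, b) with a, b > 1 the mode is (a−1)/(a+b−2) = 18.1/44.1 ≈ 0.410.

p̂_MAP = 0.410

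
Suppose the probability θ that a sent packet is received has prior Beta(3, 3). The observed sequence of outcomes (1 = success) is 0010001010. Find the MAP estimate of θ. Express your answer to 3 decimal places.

θ̂_MAP = 0.357

Prior: Beta(3, 3).
Data: 3 successes in 10 trials (from the sequence). The binomial likelihood contributes θ^3(1−θ)^7, so the posterior is Beta(3+3, 3+7) = Beta(6, 10).
For Beta(a, b) with a, b > 1 the mode is (a−1)/(a+b−2) = 5/14 ≈ 0.357.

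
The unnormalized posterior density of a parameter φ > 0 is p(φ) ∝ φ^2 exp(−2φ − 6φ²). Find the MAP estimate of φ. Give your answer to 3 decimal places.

ℓ'(φ) = 2/φ − 2 − 12φ. Setting this to zero and multiplying by φ: 12φ² + 2φ − 2 = 0.
φ = (−2 + √(2² + 4·12·2)) / (2·12) = (−2 + √100) / 24 = (−2 + 10)/24 = 1/3.
ℓ''(φ) = −2/φ² − 12 < 0, confirming a maximum.

φ̂_MAP = 0.333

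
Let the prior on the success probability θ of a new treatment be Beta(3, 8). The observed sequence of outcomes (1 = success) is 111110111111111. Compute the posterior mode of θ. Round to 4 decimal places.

θ̂_MAP = 0.6667

Prior: Beta(3, 8).
Data: 14 successes in 15 trials (from the sequence). The binomial likelihood contributes θ^14(1−θ)^1, so the posterior is Beta(3+14, 8+1) = Beta(17, 9).
For Beta(a, b) with a, b > 1 the mode is (a−1)/(a+b−2) = 16/24 ≈ 0.6667.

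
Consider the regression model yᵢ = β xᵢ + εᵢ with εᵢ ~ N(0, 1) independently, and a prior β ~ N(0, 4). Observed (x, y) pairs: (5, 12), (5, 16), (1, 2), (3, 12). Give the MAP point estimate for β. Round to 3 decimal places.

β̂_MAP = 2.954

log p(β | y) = −Σ(yᵢ − βxᵢ)²/(2·1) − β²/(2·4) + const.
Setting the derivative to zero: Σxᵢ(yᵢ − βxᵢ)/1 − β/4 = 0, so β = Σxᵢyᵢ / (Σxᵢ² + σ²/τ²).
Σxᵢyᵢ = 5·12 + 5·16 + 1·2 + 3·12 = 178; Σxᵢ² = 60; σ²/τ² = 0.25.
β̂_MAP = 178 / (60 + 0.25) = 178/60.25 ≈ 2.954.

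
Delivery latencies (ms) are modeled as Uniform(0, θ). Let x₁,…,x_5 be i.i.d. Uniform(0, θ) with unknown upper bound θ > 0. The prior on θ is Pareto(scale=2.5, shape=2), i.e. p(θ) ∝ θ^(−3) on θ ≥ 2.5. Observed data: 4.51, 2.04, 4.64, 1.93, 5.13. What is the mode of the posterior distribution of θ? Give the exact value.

The Uniform(0, θ) likelihood is θ^(−n) for θ ≥ max(xᵢ), zero otherwise. Here max(xᵢ) = 5.13.
Posterior ∝ θ^(−3) · θ^(−5) = θ^(−8) on θ ≥ max(2.5, 5.13) = 5.13.
This density is strictly decreasing in θ, so the posterior mode lies at the lower boundary of the support.

θ̂_MAP = 5.13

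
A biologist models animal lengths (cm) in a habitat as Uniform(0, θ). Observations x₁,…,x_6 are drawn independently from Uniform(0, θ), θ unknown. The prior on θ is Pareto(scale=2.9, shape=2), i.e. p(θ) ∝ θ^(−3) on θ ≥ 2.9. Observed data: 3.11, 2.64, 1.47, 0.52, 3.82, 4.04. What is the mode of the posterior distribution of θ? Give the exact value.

The Uniform(0, θ) likelihood is θ^(−n) for θ ≥ max(xᵢ), zero otherwise. Here max(xᵢ) = 4.04.
Posterior ∝ θ^(−3) · θ^(−6) = θ^(−9) on θ ≥ max(2.9, 4.04) = 4.04.
This density is strictly decreasing in θ, so the posterior mode lies at the lower boundary of the support.

θ̂_MAP = 4.04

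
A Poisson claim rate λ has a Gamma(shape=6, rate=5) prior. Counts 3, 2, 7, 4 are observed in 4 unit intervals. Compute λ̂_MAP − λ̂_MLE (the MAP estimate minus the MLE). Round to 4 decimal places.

MAP − MLE = -1.6667

Σxᵢ = 16. Posterior is Gamma(22, 9); MAP = (22−1)/9 = 21/9 ≈ 2.33333.
MLE = x̄ = 16/4 ≈ 4.00000.
Difference = 21/9 − 16/4 = -5/3 ≈ -1.6667.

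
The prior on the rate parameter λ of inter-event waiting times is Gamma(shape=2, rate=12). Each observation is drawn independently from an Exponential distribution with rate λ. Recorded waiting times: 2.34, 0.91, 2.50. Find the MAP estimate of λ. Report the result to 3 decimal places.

The Exponential(rate=λ) likelihood is ∝ λ^n e^(−λΣtᵢ). Here n = 3 and Σtᵢ = 2.34 + 0.91 + 2.50 = 5.75.
Posterior ∝ λe^(−12λ) · λ^3e^(−5.75λ) = λ^4e^(−17.75λ), i.e. Gamma(5, 17.75).
Mode = (a−1)/b = 4/17.75 ≈ 0.225.

λ̂_MAP = 0.225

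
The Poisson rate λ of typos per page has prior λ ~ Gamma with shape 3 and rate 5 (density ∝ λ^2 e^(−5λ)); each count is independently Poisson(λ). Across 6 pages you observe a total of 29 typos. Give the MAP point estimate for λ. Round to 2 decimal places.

λ̂_MAP = 2.82

Σxᵢ = 29, n = 6.
Posterior ∝ λ^2e^(−5λ) · λ^29e^(−6λ) = λ^31e^(−11λ), i.e. Gamma(shape=32, rate=11).
The mode of a Gamma(a, b) with a ≥ 1 (shape–rate) is (a−1)/b = 31/11 ≈ 2.82.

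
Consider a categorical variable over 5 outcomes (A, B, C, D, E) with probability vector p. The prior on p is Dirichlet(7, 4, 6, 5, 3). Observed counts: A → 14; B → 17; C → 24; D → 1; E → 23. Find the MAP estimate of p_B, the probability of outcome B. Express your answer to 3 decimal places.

The posterior is Dirichlet(αᵢ + nᵢ) = Dirichlet(21, 21, 30, 6, 26).
For a Dirichlet(a₁,…,a_K) with all aᵢ > 1, the mode has j-th component (aⱼ − 1)/(Σaᵢ − K).
Here Σaᵢ = 104 and K = 5, so p_B = (21 − 1)/(104 − 5) = 20/99 ≈ 0.202.

MAP estimate of p_B = 0.202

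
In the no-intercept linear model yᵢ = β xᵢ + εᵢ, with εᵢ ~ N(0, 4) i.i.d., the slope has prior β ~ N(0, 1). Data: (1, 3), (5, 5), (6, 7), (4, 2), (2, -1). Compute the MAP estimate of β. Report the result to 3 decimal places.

β̂_MAP = 0.884

log p(β | y) = −Σ(yᵢ − βxᵢ)²/(2·4) − β²/(2·1) + const.
Setting the derivative to zero: Σxᵢ(yᵢ − βxᵢ)/4 − β/1 = 0, so β = Σxᵢyᵢ / (Σxᵢ² + σ²/τ²).
Σxᵢyᵢ = 1·3 + 5·5 + 6·7 + 4·2 + 2·(-1) = 76; Σxᵢ² = 82; σ²/τ² = 4.
β̂_MAP = 76 / (82 + 4) = 76/86 ≈ 0.884.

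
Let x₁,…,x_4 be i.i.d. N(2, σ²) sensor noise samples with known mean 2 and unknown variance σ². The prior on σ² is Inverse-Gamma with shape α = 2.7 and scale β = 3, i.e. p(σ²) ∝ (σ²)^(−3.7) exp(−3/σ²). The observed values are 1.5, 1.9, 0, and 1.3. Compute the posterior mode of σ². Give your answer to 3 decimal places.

Sum of squared deviations about the known mean: SS = (1.5−2)² + (1.9−2)² + (0−2)² + (1.3−2)² = 4.75.
The Normal likelihood contributes (σ²)^(−n/2) exp(−SS/(2σ²)), so the posterior is Inverse-Gamma(α + n/2, β + SS/2) = Inverse-Gamma(4.7, 5.375).
The mode of Inverse-Gamma(a, b) is b/(a+1) = 5.375/5.7 ≈ 0.943.

σ̂²_MAP = 0.943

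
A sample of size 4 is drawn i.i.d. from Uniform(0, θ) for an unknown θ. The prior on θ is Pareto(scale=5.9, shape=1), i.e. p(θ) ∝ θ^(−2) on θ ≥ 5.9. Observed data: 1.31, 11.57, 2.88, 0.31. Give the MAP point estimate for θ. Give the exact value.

θ̂_MAP = 11.57

The Uniform(0, θ) likelihood is θ^(−n) for θ ≥ max(xᵢ), zero otherwise. Here max(xᵢ) = 11.57.
Posterior ∝ θ^(−2) · θ^(−4) = θ^(−6) on θ ≥ max(5.9, 11.57) = 11.57.
This density is strictly decreasing in θ, so the posterior mode lies at the lower boundary of the support.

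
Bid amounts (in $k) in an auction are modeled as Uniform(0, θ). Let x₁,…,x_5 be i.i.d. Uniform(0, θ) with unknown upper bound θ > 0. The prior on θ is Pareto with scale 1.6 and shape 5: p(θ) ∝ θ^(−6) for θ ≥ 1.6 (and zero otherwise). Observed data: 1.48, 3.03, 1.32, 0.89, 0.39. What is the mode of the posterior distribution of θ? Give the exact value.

The Uniform(0, θ) likelihood is θ^(−n) for θ ≥ max(xᵢ), zero otherwise. Here max(xᵢ) = 3.03.
Posterior ∝ θ^(−6) · θ^(−5) = θ^(−11) on θ ≥ max(1.6, 3.03) = 3.03.
This density is strictly decreasing in θ, so the posterior mode lies at the lower boundary of the support.

θ̂_MAP = 3.03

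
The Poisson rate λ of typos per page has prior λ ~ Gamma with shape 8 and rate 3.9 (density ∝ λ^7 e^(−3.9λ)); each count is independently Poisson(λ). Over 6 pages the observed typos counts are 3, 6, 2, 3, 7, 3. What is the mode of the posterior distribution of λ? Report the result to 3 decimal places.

λ̂_MAP = 3.131

Σxᵢ = 3+6+2+3+7+3 = 24, with n = 6.
Posterior ∝ λ^7e^(−3.9λ) · λ^24e^(−6λ) = λ^31e^(−9.9λ), i.e. Gamma(shape=32, rate=9.9).
The mode of a Gamma(a, b) with a ≥ 1 (shape–rate) is (a−1)/b = 31/9.9 ≈ 3.131.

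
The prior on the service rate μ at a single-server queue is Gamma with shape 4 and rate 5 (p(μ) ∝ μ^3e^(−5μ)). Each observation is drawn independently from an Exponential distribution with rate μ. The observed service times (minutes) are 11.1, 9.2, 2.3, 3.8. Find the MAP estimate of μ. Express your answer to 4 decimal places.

μ̂_MAP = 0.2229

The Exponential(rate=μ) likelihood is ∝ μ^n e^(−μΣtᵢ). Here n = 4 and Σtᵢ = 11.1 + 9.2 + 2.3 + 3.8 = 26.4.
Posterior ∝ μ^3e^(−5μ) · μ^4e^(−26.4μ) = μ^7e^(−31.4μ), i.e. Gamma(8, 31.4).
Mode = (a−1)/b = 7/31.4 ≈ 0.2229.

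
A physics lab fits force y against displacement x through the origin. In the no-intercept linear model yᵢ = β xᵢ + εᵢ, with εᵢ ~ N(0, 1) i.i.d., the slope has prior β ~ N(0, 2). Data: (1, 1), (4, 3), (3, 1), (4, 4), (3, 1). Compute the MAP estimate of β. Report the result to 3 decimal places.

β̂_MAP = 0.680

log p(β | y) = −Σ(yᵢ − βxᵢ)²/(2·1) − β²/(2·2) + const.
Setting the derivative to zero: Σxᵢ(yᵢ − βxᵢ)/1 − β/2 = 0, so β = Σxᵢyᵢ / (Σxᵢ² + σ²/τ²).
Σxᵢyᵢ = 1·1 + 4·3 + 3·1 + 4·4 + 3·1 = 35; Σxᵢ² = 51; σ²/τ² = 0.5.
β̂_MAP = 35 / (51 + 0.5) = 35/51.5 ≈ 0.680.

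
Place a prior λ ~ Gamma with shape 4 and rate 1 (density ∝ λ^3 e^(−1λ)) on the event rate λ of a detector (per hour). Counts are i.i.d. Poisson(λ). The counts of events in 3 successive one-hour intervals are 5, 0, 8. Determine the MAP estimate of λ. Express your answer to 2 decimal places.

Σxᵢ = 5+0+8 = 13, with n = 3.
Posterior ∝ λ^3e^(−1λ) · λ^13e^(−3λ) = λ^16e^(−4λ), i.e. Gamma(shape=17, rate=4).
The mode of a Gamma(a, b) with a ≥ 1 (shape–rate) is (a−1)/b = 16/4 ≈ 4.00.

λ̂_MAP = 4.00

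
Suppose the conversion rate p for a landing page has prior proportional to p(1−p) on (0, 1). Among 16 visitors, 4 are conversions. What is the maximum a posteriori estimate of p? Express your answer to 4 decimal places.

p̂_MAP = 0.2778

The prior density ∝ p(1−p)^1 is the kernel of Beta(2, 2).
Data: 4 successes in 16 trials. The binomial likelihood contributes p^4(1−p)^12, so the posterior is Beta(2+4, 2+12) = Beta(6, 14).
For Beta(a, b) with a, b > 1 the mode is (a−1)/(a+b−2) = 5/18 ≈ 0.2778.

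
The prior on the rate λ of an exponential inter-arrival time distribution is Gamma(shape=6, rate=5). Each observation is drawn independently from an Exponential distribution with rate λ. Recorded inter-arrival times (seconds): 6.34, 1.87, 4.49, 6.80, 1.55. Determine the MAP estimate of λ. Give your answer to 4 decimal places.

The Exponential(rate=λ) likelihood is ∝ λ^n e^(−λΣtᵢ). Here n = 5 and Σtᵢ = 6.34 + 1.87 + 4.49 + 6.80 + 1.55 = 21.05.
Posterior ∝ λ^5e^(−5λ) · λ^5e^(−21.05λ) = λ^10e^(−26.05λ), i.e. Gamma(11, 26.05).
Mode = (a−1)/b = 10/26.05 ≈ 0.3839.

λ̂_MAP = 0.3839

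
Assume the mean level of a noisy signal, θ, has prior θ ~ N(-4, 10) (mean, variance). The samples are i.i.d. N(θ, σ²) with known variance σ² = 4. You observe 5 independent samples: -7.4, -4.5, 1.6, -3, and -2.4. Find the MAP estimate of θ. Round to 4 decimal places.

θ̂_MAP = -3.2037

n = 5; x̄ = ((-7.4) + (-4.5) + 1.6 + (-3) + (-2.4))/5 = -15.7/5 = -3.14.
For a Normal prior and Normal likelihood with known variance, the posterior is Normal; its mode equals its mean, the precision-weighted average.
Prior precision 1/σ₀² = 1/10 = 0.1; data precision n/σ² = 5/4 = 1.25.
θ̂ = (0.1·(-4) + 1.25·(-3.14)) / (0.1 + 1.25) = (-4.325)/1.35 = -173/54 ≈ -3.2037.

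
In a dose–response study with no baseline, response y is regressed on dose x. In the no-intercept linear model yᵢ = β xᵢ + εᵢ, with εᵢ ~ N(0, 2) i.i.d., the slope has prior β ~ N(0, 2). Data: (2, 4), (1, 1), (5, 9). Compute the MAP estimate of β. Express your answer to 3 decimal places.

β̂_MAP = 1.742

log p(β | y) = −Σ(yᵢ − βxᵢ)²/(2·2) − β²/(2·2) + const.
Setting the derivative to zero: Σxᵢ(yᵢ − βxᵢ)/2 − β/2 = 0, so β = Σxᵢyᵢ / (Σxᵢ² + σ²/τ²).
Σxᵢyᵢ = 2·4 + 1·1 + 5·9 = 54; Σxᵢ² = 30; σ²/τ² = 1.
β̂_MAP = 54 / (30 + 1) = 54/31 ≈ 1.742.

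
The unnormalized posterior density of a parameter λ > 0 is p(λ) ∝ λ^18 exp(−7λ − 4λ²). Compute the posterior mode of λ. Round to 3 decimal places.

ℓ'(λ) = 18/λ − 7 − 8λ. Setting this to zero and multiplying by λ: 8λ² + 7λ − 18 = 0.
λ = (−7 + √(7² + 4·8·18)) / (2·8) = (−7 + √625) / 16 = (−7 + 25)/16 = 9/8.
ℓ''(λ) = −18/λ² − 8 < 0, confirming a maximum.

λ̂_MAP = 1.125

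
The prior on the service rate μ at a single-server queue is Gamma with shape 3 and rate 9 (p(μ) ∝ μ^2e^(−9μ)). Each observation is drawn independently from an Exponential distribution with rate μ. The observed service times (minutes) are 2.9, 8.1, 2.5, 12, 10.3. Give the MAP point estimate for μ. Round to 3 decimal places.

μ̂_MAP = 0.156

The Exponential(rate=μ) likelihood is ∝ μ^n e^(−μΣtᵢ). Here n = 5 and Σtᵢ = 2.9 + 8.1 + 2.5 + 12 + 10.3 = 35.8.
Posterior ∝ μ^2e^(−9μ) · μ^5e^(−35.8μ) = μ^7e^(−44.8μ), i.e. Gamma(8, 44.8).
Mode = (a−1)/b = 7/44.8 ≈ 0.156.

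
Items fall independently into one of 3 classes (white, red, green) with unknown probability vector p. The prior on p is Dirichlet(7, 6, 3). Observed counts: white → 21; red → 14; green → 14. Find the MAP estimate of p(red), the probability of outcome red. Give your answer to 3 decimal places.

MAP estimate of p(red) = 0.306

The posterior is Dirichlet(αᵢ + nᵢ) = Dirichlet(28, 20, 17).
For a Dirichlet(a₁,…,a_K) with all aᵢ > 1, the mode has j-th component (aⱼ − 1)/(Σaᵢ − K).
Here Σaᵢ = 65 and K = 3, so p(red) = (20 − 1)/(65 − 3) = 19/62 ≈ 0.306.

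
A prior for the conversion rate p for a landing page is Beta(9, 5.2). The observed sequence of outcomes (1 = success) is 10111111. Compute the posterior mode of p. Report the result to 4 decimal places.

Prior: Beta(9, 5.2).
Data: 7 successes in 8 trials (from the sequence). The binomial likelihood contributes p^7(1−p)^1, so the posterior is Beta(9+7, 5.2+1) = Beta(16, 6.2).
For Beta(a, b) with a, b > 1 the mode is (a−1)/(a+b−2) = 15/20.2 ≈ 0.7426.

p̂_MAP = 0.7426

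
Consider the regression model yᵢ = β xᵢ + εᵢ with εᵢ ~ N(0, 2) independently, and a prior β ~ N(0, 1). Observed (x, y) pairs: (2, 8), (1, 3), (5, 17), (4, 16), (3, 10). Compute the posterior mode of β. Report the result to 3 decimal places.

log p(β | y) = −Σ(yᵢ − βxᵢ)²/(2·2) − β²/(2·1) + const.
Setting the derivative to zero: Σxᵢ(yᵢ − βxᵢ)/2 − β/1 = 0, so β = Σxᵢyᵢ / (Σxᵢ² + σ²/τ²).
Σxᵢyᵢ = 2·8 + 1·3 + 5·17 + 4·16 + 3·10 = 198; Σxᵢ² = 55; σ²/τ² = 2.
β̂_MAP = 198 / (55 + 2) = 198/57 ≈ 3.474.

β̂_MAP = 3.474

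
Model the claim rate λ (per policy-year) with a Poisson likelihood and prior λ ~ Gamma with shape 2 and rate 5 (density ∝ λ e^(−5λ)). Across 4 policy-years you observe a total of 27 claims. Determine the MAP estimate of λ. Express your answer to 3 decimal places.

Σxᵢ = 27, n = 4.
Posterior ∝ λe^(−5λ) · λ^27e^(−4λ) = λ^28e^(−9λ), i.e. Gamma(shape=29, rate=9).
The mode of a Gamma(a, b) with a ≥ 1 (shape–rate) is (a−1)/b = 28/9 ≈ 3.111.

λ̂_MAP = 3.111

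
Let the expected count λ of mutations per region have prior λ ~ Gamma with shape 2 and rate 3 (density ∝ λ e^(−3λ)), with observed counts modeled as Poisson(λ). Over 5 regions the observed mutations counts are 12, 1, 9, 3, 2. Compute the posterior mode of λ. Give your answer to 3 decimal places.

λ̂_MAP = 3.500

Σxᵢ = 12+1+9+3+2 = 27, with n = 5.
Posterior ∝ λe^(−3λ) · λ^27e^(−5λ) = λ^28e^(−8λ), i.e. Gamma(shape=29, rate=8).
The mode of a Gamma(a, b) with a ≥ 1 (shape–rate) is (a−1)/b = 28/8 ≈ 3.500.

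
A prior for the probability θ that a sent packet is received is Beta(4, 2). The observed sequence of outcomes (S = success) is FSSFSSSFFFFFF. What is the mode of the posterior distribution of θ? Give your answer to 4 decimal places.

θ̂_MAP = 0.4706

Prior: Beta(4, 2).
Data: 5 successes in 13 trials (from the sequence). The binomial likelihood contributes θ^5(1−θ)^8, so the posterior is Beta(4+5, 2+8) = Beta(9, 10).
For Beta(a, b) with a, b > 1 the mode is (a−1)/(a+b−2) = 8/17 ≈ 0.4706.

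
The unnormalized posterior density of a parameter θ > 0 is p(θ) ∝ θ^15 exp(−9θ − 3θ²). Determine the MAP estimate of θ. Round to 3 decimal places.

ℓ'(θ) = 15/θ − 9 − 6θ. Setting this to zero and multiplying by θ: 6θ² + 9θ − 15 = 0.
θ = (−9 + √(9² + 4·6·15)) / (2·6) = (−9 + √441) / 12 = (−9 + 21)/12 = 1.
ℓ''(θ) = −15/θ² − 6 < 0, confirming a maximum.

θ̂_MAP = 1.000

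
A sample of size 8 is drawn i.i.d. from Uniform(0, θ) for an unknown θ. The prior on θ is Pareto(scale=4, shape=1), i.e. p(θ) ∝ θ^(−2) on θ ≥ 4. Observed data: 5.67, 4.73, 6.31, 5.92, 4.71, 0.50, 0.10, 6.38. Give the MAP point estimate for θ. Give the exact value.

θ̂_MAP = 6.38

The Uniform(0, θ) likelihood is θ^(−n) for θ ≥ max(xᵢ), zero otherwise. Here max(xᵢ) = 6.38.
Posterior ∝ θ^(−2) · θ^(−8) = θ^(−10) on θ ≥ max(4, 6.38) = 6.38.
This density is strictly decreasing in θ, so the posterior mode lies at the lower boundary of the support.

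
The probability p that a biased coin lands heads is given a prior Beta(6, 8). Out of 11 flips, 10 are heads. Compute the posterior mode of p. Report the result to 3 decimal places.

Prior: Beta(6, 8).
Data: 10 successes in 11 trials. The binomial likelihood contributes p^10(1−p)^1, so the posterior is Beta(6+10, 8+1) = Beta(16, 9).
For Beta(a, b) with a, b > 1 the mode is (a−1)/(a+b−2) = 15/23 ≈ 0.652.

p̂_MAP = 0.652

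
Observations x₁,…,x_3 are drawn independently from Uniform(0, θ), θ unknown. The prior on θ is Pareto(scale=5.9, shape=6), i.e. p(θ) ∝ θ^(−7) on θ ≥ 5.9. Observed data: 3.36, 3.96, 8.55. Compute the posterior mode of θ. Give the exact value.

The Uniform(0, θ) likelihood is θ^(−n) for θ ≥ max(xᵢ), zero otherwise. Here max(xᵢ) = 8.55.
Posterior ∝ θ^(−7) · θ^(−3) = θ^(−10) on θ ≥ max(5.9, 8.55) = 8.55.
This density is strictly decreasing in θ, so the posterior mode lies at the lower boundary of the support.

θ̂_MAP = 8.55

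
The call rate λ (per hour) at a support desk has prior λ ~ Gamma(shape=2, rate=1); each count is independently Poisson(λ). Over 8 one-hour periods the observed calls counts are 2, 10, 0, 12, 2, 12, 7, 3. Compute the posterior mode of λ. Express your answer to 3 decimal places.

λ̂_MAP = 5.444

Σxᵢ = 2+10+0+12+2+12+7+3 = 48, with n = 8.
Posterior ∝ λe^(−1λ) · λ^48e^(−8λ) = λ^49e^(−9λ), i.e. Gamma(shape=50, rate=9).
The mode of a Gamma(a, b) with a ≥ 1 (shape–rate) is (a−1)/b = 49/9 ≈ 5.444.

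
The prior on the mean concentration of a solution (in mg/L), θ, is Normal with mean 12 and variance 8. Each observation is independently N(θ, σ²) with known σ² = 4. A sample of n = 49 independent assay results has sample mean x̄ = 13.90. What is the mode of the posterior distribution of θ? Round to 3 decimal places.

θ̂_MAP = 13.881

n = 49, x̄ = 13.90.
For a Normal prior and Normal likelihood with known variance, the posterior is Normal; its mode equals its mean, the precision-weighted average.
Prior precision 1/σ₀² = 1/8 = 0.125; data precision n/σ² = 49/4 = 12.25.
θ̂ = (0.125·12 + 12.25·13.9) / (0.125 + 12.25) = 171.775/12.375 = 6871/495 ≈ 13.881.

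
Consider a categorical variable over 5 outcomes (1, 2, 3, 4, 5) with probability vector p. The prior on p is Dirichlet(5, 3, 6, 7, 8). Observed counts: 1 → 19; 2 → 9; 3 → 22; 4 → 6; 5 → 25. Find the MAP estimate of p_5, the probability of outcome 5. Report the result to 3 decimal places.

MAP estimate: 0.305

The posterior is Dirichlet(αᵢ + nᵢ) = Dirichlet(24, 12, 28, 13, 33).
For a Dirichlet(a₁,…,a_K) with all aᵢ > 1, the mode has j-th component (aⱼ − 1)/(Σaᵢ − K).
Here Σaᵢ = 110 and K = 5, so p_5 = (33 − 1)/(110 − 5) = 32/105 ≈ 0.305.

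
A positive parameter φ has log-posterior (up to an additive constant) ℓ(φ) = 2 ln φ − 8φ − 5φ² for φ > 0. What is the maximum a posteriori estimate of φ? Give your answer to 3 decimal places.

ℓ'(φ) = 2/φ − 8 − 10φ. Setting this to zero and multiplying by φ: 10φ² + 8φ − 2 = 0.
φ = (−8 + √(8² + 4·10·2)) / (2·10) = (−8 + √144) / 20 = (−8 + 12)/20 = 1/5.
ℓ''(φ) = −2/φ² − 10 < 0, confirming a maximum.

φ̂_MAP = 0.200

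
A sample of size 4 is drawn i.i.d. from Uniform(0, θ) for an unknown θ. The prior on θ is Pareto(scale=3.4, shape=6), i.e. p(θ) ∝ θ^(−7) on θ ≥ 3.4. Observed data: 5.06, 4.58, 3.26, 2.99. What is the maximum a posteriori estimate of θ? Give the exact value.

θ̂_MAP = 5.06

The Uniform(0, θ) likelihood is θ^(−n) for θ ≥ max(xᵢ), zero otherwise. Here max(xᵢ) = 5.06.
Posterior ∝ θ^(−7) · θ^(−4) = θ^(−11) on θ ≥ max(3.4, 5.06) = 5.06.
This density is strictly decreasing in θ, so the posterior mode lies at the lower boundary of the support.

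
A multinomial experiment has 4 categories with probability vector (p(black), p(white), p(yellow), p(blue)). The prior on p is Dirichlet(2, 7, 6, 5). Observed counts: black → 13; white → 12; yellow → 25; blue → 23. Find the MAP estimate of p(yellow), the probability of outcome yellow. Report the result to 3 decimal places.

The posterior is Dirichlet(αᵢ + nᵢ) = Dirichlet(15, 19, 31, 28).
For a Dirichlet(a₁,…,a_K) with all aᵢ > 1, the mode has j-th component (aⱼ − 1)/(Σaᵢ − K).
Here Σaᵢ = 93 and K = 4, so p(yellow) = (31 − 1)/(93 − 4) = 30/89 ≈ 0.337.

MAP estimate of p(yellow) = 0.337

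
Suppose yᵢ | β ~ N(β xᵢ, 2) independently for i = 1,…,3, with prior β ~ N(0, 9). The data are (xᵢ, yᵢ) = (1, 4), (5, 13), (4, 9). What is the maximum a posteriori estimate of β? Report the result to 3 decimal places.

log p(β | y) = −Σ(yᵢ − βxᵢ)²/(2·2) − β²/(2·9) + const.
Setting the derivative to zero: Σxᵢ(yᵢ − βxᵢ)/2 − β/9 = 0, so β = Σxᵢyᵢ / (Σxᵢ² + σ²/τ²).
Σxᵢyᵢ = 1·4 + 5·13 + 4·9 = 105; Σxᵢ² = 42; σ²/τ² = 2/9.
β̂_MAP = 105 / (42 + 2/9) = 105/(380/9) = 189/76 ≈ 2.487.

β̂_MAP = 2.487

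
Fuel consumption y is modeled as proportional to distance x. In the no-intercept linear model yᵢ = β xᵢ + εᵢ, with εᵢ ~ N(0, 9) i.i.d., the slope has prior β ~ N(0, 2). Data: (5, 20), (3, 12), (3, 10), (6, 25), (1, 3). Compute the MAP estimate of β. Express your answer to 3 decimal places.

log p(β | y) = −Σ(yᵢ − βxᵢ)²/(2·9) − β²/(2·2) + const.
Setting the derivative to zero: Σxᵢ(yᵢ − βxᵢ)/9 − β/2 = 0, so β = Σxᵢyᵢ / (Σxᵢ² + σ²/τ²).
Σxᵢyᵢ = 5·20 + 3·12 + 3·10 + 6·25 + 1·3 = 319; Σxᵢ² = 80; σ²/τ² = 4.5.
β̂_MAP = 319 / (80 + 4.5) = 319/84.5 ≈ 3.775.

β̂_MAP = 3.775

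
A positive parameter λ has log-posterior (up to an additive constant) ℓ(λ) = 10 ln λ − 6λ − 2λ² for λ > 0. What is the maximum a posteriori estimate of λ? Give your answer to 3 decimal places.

λ̂_MAP = 1.000

ℓ'(λ) = 10/λ − 6 − 4λ. Setting this to zero and multiplying by λ: 4λ² + 6λ − 10 = 0.
λ = (−6 + √(6² + 4·4·10)) / (2·4) = (−6 + √196) / 8 = (−6 + 14)/8 = 1.
ℓ''(λ) = −10/λ² − 4 < 0, confirming a maximum.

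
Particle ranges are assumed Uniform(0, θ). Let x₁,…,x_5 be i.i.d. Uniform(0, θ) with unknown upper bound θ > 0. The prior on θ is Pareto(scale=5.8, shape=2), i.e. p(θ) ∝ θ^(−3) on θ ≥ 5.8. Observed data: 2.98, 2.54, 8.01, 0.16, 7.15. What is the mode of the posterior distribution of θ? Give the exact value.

θ̂_MAP = 8.01

The Uniform(0, θ) likelihood is θ^(−n) for θ ≥ max(xᵢ), zero otherwise. Here max(xᵢ) = 8.01.
Posterior ∝ θ^(−3) · θ^(−5) = θ^(−8) on θ ≥ max(5.8, 8.01) = 8.01.
This density is strictly decreasing in θ, so the posterior mode lies at the lower boundary of the support.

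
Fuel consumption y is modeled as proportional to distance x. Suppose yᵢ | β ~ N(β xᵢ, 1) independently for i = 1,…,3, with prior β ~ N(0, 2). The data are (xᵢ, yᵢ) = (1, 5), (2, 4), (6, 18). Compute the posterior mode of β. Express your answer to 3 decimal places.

β̂_MAP = 2.916

log p(β | y) = −Σ(yᵢ − βxᵢ)²/(2·1) − β²/(2·2) + const.
Setting the derivative to zero: Σxᵢ(yᵢ − βxᵢ)/1 − β/2 = 0, so β = Σxᵢyᵢ / (Σxᵢ² + σ²/τ²).
Σxᵢyᵢ = 1·5 + 2·4 + 6·18 = 121; Σxᵢ² = 41; σ²/τ² = 0.5.
β̂_MAP = 121 / (41 + 0.5) = 121/41.5 ≈ 2.916.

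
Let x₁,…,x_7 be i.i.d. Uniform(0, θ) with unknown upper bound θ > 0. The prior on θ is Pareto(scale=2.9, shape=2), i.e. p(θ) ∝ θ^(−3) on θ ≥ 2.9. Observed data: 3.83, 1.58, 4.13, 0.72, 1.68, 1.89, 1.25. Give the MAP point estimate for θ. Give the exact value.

θ̂_MAP = 4.13

The Uniform(0, θ) likelihood is θ^(−n) for θ ≥ max(xᵢ), zero otherwise. Here max(xᵢ) = 4.13.
Posterior ∝ θ^(−3) · θ^(−7) = θ^(−10) on θ ≥ max(2.9, 4.13) = 4.13.
This density is strictly decreasing in θ, so the posterior mode lies at the lower boundary of the support.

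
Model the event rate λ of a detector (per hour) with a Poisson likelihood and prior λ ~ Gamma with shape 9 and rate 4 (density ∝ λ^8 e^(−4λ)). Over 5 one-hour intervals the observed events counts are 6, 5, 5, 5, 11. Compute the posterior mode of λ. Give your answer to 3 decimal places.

λ̂_MAP = 4.444

Σxᵢ = 6+5+5+5+11 = 32, with n = 5.
Posterior ∝ λ^8e^(−4λ) · λ^32e^(−5λ) = λ^40e^(−9λ), i.e. Gamma(shape=41, rate=9).
The mode of a Gamma(a, b) with a ≥ 1 (shape–rate) is (a−1)/b = 40/9 ≈ 4.444.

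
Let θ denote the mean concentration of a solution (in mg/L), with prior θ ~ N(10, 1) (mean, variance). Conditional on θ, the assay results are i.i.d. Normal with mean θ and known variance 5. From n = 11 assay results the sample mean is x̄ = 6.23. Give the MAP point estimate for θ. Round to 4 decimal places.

n = 11, x̄ = 6.23.
For a Normal prior and Normal likelihood with known variance, the posterior is Normal; its mode equals its mean, the precision-weighted average.
Prior precision 1/σ₀² = 1/1 = 1; data precision n/σ² = 11/5 = 2.2.
θ̂ = (1·10 + 2.2·6.23) / (1 + 2.2) = 23.706/3.2 = 7.408125 ≈ 7.4081.

θ̂_MAP = 7.4081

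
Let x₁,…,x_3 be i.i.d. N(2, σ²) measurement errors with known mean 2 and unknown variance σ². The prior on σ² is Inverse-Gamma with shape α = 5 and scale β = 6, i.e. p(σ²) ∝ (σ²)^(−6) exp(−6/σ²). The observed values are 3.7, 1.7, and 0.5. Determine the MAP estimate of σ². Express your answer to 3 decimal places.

Sum of squared deviations about the known mean: SS = (3.7−2)² + (1.7−2)² + (0.5−2)² = 5.23.
The Normal likelihood contributes (σ²)^(−n/2) exp(−SS/(2σ²)), so the posterior is Inverse-Gamma(α + n/2, β + SS/2) = Inverse-Gamma(6.5, 8.615).
The mode of Inverse-Gamma(a, b) is b/(a+1) = 8.615/7.5 ≈ 1.149.

σ̂²_MAP = 1.149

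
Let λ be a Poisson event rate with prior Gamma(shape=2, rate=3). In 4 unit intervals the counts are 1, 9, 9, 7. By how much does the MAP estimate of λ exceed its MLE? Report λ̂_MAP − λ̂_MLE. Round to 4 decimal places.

MAP − MLE = -2.6429

Σxᵢ = 26. Posterior is Gamma(28, 7); MAP = (28−1)/7 = 27/7 ≈ 3.85714.
MLE = x̄ = 26/4 ≈ 6.50000.
Difference = 27/7 − 26/4 = -37/14 ≈ -2.6429.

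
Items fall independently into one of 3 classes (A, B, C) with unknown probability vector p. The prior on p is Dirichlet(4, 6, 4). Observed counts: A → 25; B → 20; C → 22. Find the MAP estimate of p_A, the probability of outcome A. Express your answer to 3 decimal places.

The posterior is Dirichlet(αᵢ + nᵢ) = Dirichlet(29, 26, 26).
For a Dirichlet(a₁,…,a_K) with all aᵢ > 1, the mode has j-th component (aⱼ − 1)/(Σaᵢ − K).
Here Σaᵢ = 81 and K = 3, so p_A = (29 − 1)/(81 − 3) = 28/78 ≈ 0.359.

MAP estimate of p_A = 0.359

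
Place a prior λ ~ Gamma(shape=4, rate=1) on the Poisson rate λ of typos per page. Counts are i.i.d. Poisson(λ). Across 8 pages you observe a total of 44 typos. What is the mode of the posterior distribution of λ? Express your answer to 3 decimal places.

Σxᵢ = 44, n = 8.
Posterior ∝ λ^3e^(−1λ) · λ^44e^(−8λ) = λ^47e^(−9λ), i.e. Gamma(shape=48, rate=9).
The mode of a Gamma(a, b) with a ≥ 1 (shape–rate) is (a−1)/b = 47/9 ≈ 5.222.

λ̂_MAP = 5.222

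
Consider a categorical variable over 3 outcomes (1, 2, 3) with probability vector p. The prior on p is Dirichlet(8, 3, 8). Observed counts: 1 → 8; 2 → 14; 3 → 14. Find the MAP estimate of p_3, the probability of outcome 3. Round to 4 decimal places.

The posterior is Dirichlet(αᵢ + nᵢ) = Dirichlet(16, 17, 22).
For a Dirichlet(a₁,…,a_K) with all aᵢ > 1, the mode has j-th component (aⱼ − 1)/(Σaᵢ − K).
Here Σaᵢ = 55 and K = 3, so p_3 = (22 − 1)/(55 − 3) = 21/52 ≈ 0.4038.

MAP estimate: 0.4038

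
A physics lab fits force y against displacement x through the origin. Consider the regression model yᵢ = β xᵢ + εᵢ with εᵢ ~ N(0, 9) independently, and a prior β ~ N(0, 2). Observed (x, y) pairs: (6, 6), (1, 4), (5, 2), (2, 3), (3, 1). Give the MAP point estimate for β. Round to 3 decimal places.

log p(β | y) = −Σ(yᵢ − βxᵢ)²/(2·9) − β²/(2·2) + const.
Setting the derivative to zero: Σxᵢ(yᵢ − βxᵢ)/9 − β/2 = 0, so β = Σxᵢyᵢ / (Σxᵢ² + σ²/τ²).
Σxᵢyᵢ = 6·6 + 1·4 + 5·2 + 2·3 + 3·1 = 59; Σxᵢ² = 75; σ²/τ² = 4.5.
β̂_MAP = 59 / (75 + 4.5) = 59/79.5 ≈ 0.742.

β̂_MAP = 0.742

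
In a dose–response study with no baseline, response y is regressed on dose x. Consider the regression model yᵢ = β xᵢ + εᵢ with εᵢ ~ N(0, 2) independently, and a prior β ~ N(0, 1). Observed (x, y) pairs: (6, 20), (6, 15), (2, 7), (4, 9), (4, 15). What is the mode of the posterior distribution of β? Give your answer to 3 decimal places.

log p(β | y) = −Σ(yᵢ − βxᵢ)²/(2·2) − β²/(2·1) + const.
Setting the derivative to zero: Σxᵢ(yᵢ − βxᵢ)/2 − β/1 = 0, so β = Σxᵢyᵢ / (Σxᵢ² + σ²/τ²).
Σxᵢyᵢ = 6·20 + 6·15 + 2·7 + 4·9 + 4·15 = 320; Σxᵢ² = 108; σ²/τ² = 2.
β̂_MAP = 320 / (108 + 2) = 320/110 ≈ 2.909.

β̂_MAP = 2.909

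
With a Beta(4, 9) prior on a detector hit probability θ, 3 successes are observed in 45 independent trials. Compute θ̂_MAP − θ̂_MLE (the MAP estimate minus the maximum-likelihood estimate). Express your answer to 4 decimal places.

Posterior is Beta(7, 51); MAP = (7−1)/(58−2) = 6/56 ≈ 0.10714.
MLE ignores the prior: θ̂_MLE = k/n = 3/45 ≈ 0.06667.
Difference = 6/56 − 3/45 = 17/420 ≈ 0.0405.

MAP − MLE = 0.0405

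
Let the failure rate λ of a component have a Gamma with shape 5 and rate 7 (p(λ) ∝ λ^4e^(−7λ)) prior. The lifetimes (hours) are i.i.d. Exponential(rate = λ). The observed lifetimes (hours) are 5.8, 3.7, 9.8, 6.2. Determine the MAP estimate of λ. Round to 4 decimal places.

λ̂_MAP = 0.2462

The Exponential(rate=λ) likelihood is ∝ λ^n e^(−λΣtᵢ). Here n = 4 and Σtᵢ = 5.8 + 3.7 + 9.8 + 6.2 = 25.5.
Posterior ∝ λ^4e^(−7λ) · λ^4e^(−25.5λ) = λ^8e^(−32.5λ), i.e. Gamma(9, 32.5).
Mode = (a−1)/b = 8/32.5 ≈ 0.2462.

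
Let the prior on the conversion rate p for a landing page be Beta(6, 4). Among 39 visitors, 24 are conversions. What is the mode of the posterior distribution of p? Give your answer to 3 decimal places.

p̂_MAP = 0.617

Prior: Beta(6, 4).
Data: 24 successes in 39 trials. The binomial likelihood contributes p^24(1−p)^15, so the posterior is Beta(6+24, 4+15) = Beta(30, 19).
For Beta(a, b) with a, b > 1 the mode is (a−1)/(a+b−2) = 29/47 ≈ 0.617.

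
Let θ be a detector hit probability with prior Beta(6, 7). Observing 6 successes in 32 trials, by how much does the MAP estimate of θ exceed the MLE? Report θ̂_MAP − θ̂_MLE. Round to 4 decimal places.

MAP − MLE = 0.0683

Posterior is Beta(12, 33); MAP = (12−1)/(45−2) = 11/43 ≈ 0.25581.
MLE ignores the prior: θ̂_MLE = k/n = 6/32 ≈ 0.18750.
Difference = 11/43 − 6/32 = 47/688 ≈ 0.0683.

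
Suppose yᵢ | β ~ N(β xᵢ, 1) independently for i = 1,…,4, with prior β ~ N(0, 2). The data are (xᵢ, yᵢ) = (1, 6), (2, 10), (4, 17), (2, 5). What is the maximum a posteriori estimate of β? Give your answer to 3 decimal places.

log p(β | y) = −Σ(yᵢ − βxᵢ)²/(2·1) − β²/(2·2) + const.
Setting the derivative to zero: Σxᵢ(yᵢ − βxᵢ)/1 − β/2 = 0, so β = Σxᵢyᵢ / (Σxᵢ² + σ²/τ²).
Σxᵢyᵢ = 1·6 + 2·10 + 4·17 + 2·5 = 104; Σxᵢ² = 25; σ²/τ² = 0.5.
β̂_MAP = 104 / (25 + 0.5) = 104/25.5 ≈ 4.078.

β̂_MAP = 4.078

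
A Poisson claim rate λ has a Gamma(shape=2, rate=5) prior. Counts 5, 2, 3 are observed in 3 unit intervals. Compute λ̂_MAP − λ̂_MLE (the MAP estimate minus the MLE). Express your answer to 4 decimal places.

Σxᵢ = 10. Posterior is Gamma(12, 8); MAP = (12−1)/8 = 11/8 ≈ 1.37500.
MLE = x̄ = 10/3 ≈ 3.33333.
Difference = 11/8 − 10/3 = -47/24 ≈ -1.9583.

MAP − MLE = -1.9583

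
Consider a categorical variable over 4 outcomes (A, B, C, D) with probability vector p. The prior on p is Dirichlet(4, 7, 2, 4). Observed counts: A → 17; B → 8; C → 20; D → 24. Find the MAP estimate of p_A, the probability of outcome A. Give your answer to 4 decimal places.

MAP estimate of p_A = 0.2439

The posterior is Dirichlet(αᵢ + nᵢ) = Dirichlet(21, 15, 22, 28).
For a Dirichlet(a₁,…,a_K) with all aᵢ > 1, the mode has j-th component (aⱼ − 1)/(Σaᵢ − K).
Here Σaᵢ = 86 and K = 4, so p_A = (21 − 1)/(86 − 4) = 20/82 ≈ 0.2439.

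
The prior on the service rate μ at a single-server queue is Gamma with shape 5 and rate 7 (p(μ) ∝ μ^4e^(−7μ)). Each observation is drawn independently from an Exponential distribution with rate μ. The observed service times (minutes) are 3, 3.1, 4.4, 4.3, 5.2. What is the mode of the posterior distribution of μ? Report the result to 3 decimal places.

μ̂_MAP = 0.333

The Exponential(rate=μ) likelihood is ∝ μ^n e^(−μΣtᵢ). Here n = 5 and Σtᵢ = 3 + 3.1 + 4.4 + 4.3 + 5.2 = 20.
Posterior ∝ μ^4e^(−7μ) · μ^5e^(−20μ) = μ^9e^(−27μ), i.e. Gamma(10, 27).
Mode = (a−1)/b = 9/27 ≈ 0.333.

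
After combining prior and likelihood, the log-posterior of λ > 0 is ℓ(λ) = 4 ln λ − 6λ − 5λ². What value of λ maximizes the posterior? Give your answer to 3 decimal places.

λ̂_MAP = 0.400

ℓ'(λ) = 4/λ − 6 − 10λ. Setting this to zero and multiplying by λ: 10λ² + 6λ − 4 = 0.
λ = (−6 + √(6² + 4·10·4)) / (2·10) = (−6 + √196) / 20 = (−6 + 14)/20 = 2/5.
ℓ''(λ) = −4/λ² − 10 < 0, confirming a maximum.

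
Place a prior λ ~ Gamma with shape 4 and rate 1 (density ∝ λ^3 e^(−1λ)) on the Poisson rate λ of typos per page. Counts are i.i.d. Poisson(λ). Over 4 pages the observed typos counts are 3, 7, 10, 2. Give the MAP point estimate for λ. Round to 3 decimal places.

Σxᵢ = 3+7+10+2 = 22, with n = 4.
Posterior ∝ λ^3e^(−1λ) · λ^22e^(−4λ) = λ^25e^(−5λ), i.e. Gamma(shape=26, rate=5).
The mode of a Gamma(a, b) with a ≥ 1 (shape–rate) is (a−1)/b = 25/5 ≈ 5.000.

λ̂_MAP = 5.000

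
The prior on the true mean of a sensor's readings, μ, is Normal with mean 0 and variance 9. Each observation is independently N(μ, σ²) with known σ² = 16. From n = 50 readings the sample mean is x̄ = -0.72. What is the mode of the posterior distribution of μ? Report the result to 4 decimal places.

μ̂_MAP = -0.6953

n = 50, x̄ = -0.72.
For a Normal prior and Normal likelihood with known variance, the posterior is Normal; its mode equals its mean, the precision-weighted average.
Prior precision 1/σ₀² = 1/9; data precision n/σ² = 50/16 = 3.125.
μ̂ = ((1/9)·0 + 3.125·(-0.72)) / (1/9 + 3.125) = (-2.25)/(233/72) = -162/233 ≈ -0.6953.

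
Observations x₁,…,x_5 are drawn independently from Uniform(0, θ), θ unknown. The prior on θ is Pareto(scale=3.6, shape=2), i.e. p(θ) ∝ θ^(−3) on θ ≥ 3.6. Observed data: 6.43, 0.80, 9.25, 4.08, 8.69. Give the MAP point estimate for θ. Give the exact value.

The Uniform(0, θ) likelihood is θ^(−n) for θ ≥ max(xᵢ), zero otherwise. Here max(xᵢ) = 9.25.
Posterior ∝ θ^(−3) · θ^(−5) = θ^(−8) on θ ≥ max(3.6, 9.25) = 9.25.
This density is strictly decreasing in θ, so the posterior mode lies at the lower boundary of the support.

θ̂_MAP = 9.25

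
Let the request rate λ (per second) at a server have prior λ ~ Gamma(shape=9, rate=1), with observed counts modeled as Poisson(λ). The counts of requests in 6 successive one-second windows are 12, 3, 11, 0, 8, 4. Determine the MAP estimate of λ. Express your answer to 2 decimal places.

Σxᵢ = 12+3+11+0+8+4 = 38, with n = 6.
Posterior ∝ λ^8e^(−1λ) · λ^38e^(−6λ) = λ^46e^(−7λ), i.e. Gamma(shape=47, rate=7).
The mode of a Gamma(a, b) with a ≥ 1 (shape–rate) is (a−1)/b = 46/7 ≈ 6.57.

λ̂_MAP = 6.57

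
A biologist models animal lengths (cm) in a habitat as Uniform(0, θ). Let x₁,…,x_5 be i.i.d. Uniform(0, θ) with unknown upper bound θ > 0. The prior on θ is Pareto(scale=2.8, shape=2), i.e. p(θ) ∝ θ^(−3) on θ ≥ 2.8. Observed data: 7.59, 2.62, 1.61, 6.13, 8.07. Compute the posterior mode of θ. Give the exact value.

θ̂_MAP = 8.07

The Uniform(0, θ) likelihood is θ^(−n) for θ ≥ max(xᵢ), zero otherwise. Here max(xᵢ) = 8.07.
Posterior ∝ θ^(−3) · θ^(−5) = θ^(−8) on θ ≥ max(2.8, 8.07) = 8.07.
This density is strictly decreasing in θ, so the posterior mode lies at the lower boundary of the support.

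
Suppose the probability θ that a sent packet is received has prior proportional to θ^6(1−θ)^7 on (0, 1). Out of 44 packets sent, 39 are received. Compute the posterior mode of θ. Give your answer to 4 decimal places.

The prior density ∝ θ^6(1−θ)^7 is the kernel of Beta(7, 8).
Data: 39 successes in 44 trials. The binomial likelihood contributes θ^39(1−θ)^5, so the posterior is Beta(7+39, 8+5) = Beta(46, 13).
For Beta(a, b) with a, b > 1 the mode is (a−1)/(a+b−2) = 45/57 ≈ 0.7895.

θ̂_MAP = 0.7895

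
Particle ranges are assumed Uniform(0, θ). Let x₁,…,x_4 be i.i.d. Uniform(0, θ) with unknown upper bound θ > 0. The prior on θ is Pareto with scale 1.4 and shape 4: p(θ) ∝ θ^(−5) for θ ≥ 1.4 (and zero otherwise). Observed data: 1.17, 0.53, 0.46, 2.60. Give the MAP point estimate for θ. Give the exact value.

θ̂_MAP = 2.60

The Uniform(0, θ) likelihood is θ^(−n) for θ ≥ max(xᵢ), zero otherwise. Here max(xᵢ) = 2.60.
Posterior ∝ θ^(−5) · θ^(−4) = θ^(−9) on θ ≥ max(1.4, 2.60) = 2.60.
This density is strictly decreasing in θ, so the posterior mode lies at the lower boundary of the support.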